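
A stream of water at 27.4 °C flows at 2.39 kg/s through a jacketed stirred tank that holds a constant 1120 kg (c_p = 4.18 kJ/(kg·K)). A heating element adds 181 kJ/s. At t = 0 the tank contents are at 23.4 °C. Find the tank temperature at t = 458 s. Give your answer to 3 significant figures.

37.2 °C

M c_p dT/dt = ṁ c_p (T_in − T) + Q̇.
τ = M/ṁ = 468.62 s; T_ss = T_in + Q̇/(ṁ c_p) = 27.4 + 181/(2.39·4.18) = 45.518 °C.
This is linear first-order; T(t) = T_ss + (T₀ − T_ss) e^(−t/τ).
T(458) = 45.518 + (-22.118)·e^(−458/468.62) = 45.518 + (-22.118)·0.37631 = 37.195 °C.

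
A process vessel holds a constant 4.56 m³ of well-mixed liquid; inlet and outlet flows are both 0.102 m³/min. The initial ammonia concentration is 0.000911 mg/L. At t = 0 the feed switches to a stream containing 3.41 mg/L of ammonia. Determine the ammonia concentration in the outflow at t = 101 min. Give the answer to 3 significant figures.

3.05 mg/L

Mass balance on the solute (V constant): V dC/dt = Q(C_in − C).
So dC/dt = (C_in − C)/τ with τ = V/Q = 4.56/0.102 = 44.706 min.
Integrating: C(t) = C_in + (C₀ − C_in) e^(−t/τ).
C(101) = 3.41 + (0.000911 − 3.41)·e^(−101/44.706) = 3.41 + (-3.4091)·0.10443 = 3.0540 mg/L.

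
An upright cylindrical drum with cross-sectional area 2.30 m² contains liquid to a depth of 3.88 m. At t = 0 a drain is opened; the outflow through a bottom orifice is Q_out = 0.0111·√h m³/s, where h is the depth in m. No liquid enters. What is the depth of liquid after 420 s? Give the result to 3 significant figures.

0.914 m

Mass balance (ρ constant): A dh/dt = −0.0111 √h.
This is separable: 2 d(√h)/dt = −0.0111/A, so √h = √h₀ − (0.0111/(2A)) t.
√h = √3.88 − 0.0111·420/(2·2.30) = 1.9698 − 1.0135 = 0.95629.
h = 0.95629² = 0.91450 m.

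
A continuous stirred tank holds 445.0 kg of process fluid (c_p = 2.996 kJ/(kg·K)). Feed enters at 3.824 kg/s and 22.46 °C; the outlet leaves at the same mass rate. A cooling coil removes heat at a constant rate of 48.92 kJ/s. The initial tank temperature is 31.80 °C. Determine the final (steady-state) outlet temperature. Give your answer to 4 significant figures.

Unsteady energy balance on the tank contents: M c_p dT/dt = ṁ c_p (T_in − T) − 48.92.
At steady state dT/dt = 0 ⇒ T_ss = T_in − Q̇/(ṁ c_p) = 22.46 − 48.92/(3.824·2.996) = 18.1900 °C.

18.19 °C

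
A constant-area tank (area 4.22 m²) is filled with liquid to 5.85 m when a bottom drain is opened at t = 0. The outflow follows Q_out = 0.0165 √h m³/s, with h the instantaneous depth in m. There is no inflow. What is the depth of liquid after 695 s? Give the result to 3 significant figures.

1.12 m

With no inflow, A dh/dt = −0.0165 √h.
Separate and integrate: 2(√h − √h₀) = −(0.0165/A) t.
√h = √5.85 − 0.0165·695/(2·4.22) = 2.4187 − 1.3587 = 1.0600.
h = 1.0600² = 1.1235 m.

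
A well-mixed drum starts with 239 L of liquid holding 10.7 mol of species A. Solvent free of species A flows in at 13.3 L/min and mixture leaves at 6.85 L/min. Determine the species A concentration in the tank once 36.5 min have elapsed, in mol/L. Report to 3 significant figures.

Let m(t) be the amount of species A. Volume: V(t) = V₀ + (Q_in − Q_out) t = 239 + 6.4500 t; V(36.5) = 474.43 L.
Solute balance: dm/dt = 0 − Q_out C = −Q_out m/V(t).
Separate: dm/m = −Q_out dt/V(t) ⇒ ln(m/m₀) = −(Q_out/(Q_in−Q_out)) ln(V/V₀).
m = m₀ (V₀/V)^(Q_out/(Q_in−Q_out)) = 10.7 × (239/474.43)^(1.0620) = 5.1659 mol.
C = m/V = 5.1659/474.43 = 0.010889 mol/L.

0.0109 mol/L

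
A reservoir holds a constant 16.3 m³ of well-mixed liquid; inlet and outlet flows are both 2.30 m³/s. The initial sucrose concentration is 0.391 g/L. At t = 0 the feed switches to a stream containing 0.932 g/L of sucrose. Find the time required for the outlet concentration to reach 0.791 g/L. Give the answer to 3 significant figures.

9.53 s

Species balance: V dC/dt = Q(C_in − C) ⇒ τ = V/Q = 7.0870 s.
C(t) = C_in + (C₀ − C_in) e^(−t/τ). Set C = 0.791 and solve for t:
e^(−t/τ) = (C − C_in)/(C₀ − C_in) = (0.791 − 0.932)/(0.391 − 0.932) = 0.26063
t = −τ ln(…) = 7.0870 × 1.3447 = 9.5295 s.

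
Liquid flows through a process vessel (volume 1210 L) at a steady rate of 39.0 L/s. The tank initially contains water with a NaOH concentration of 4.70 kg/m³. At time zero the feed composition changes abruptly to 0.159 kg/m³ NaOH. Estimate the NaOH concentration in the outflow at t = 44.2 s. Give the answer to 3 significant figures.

Accumulation = in − out for the solute gives V dC/dt = Q(C_in − C).
Time constant τ = V/Q = 1210/39.0 = 31.026 s.
C approaches C_in exponentially: C(t) = C_in + (C₀ − C_in) e^(−t/τ).
C(44.2) = 0.159 + (4.70 − 0.159)·e^(−44.2/31.026) = 0.159 + (4.5410)·0.24060 = 1.2516 kg/m³.

1.25 kg/m³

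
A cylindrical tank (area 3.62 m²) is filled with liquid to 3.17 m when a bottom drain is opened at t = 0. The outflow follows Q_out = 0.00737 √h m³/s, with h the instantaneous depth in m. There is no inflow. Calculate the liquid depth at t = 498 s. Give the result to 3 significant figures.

1.62 m

Accumulation of liquid (constant cross-section A): A dh/dt = −0.00737 √h.
Separate and integrate: 2(√h − √h₀) = −(0.00737/A) t.
√h = √3.17 − 0.00737·498/(2·3.62) = 1.7804 − 0.50694 = 1.2735.
h = 1.2735² = 1.6218 m.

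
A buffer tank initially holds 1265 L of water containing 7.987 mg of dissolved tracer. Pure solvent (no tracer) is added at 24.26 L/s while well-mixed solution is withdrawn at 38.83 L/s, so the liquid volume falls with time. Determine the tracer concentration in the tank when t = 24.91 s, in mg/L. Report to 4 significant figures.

0.003596 mg/L

Total volume: dV/dt = Q_in − Q_out = -14.5700 L/s, so V(t) = 1265 − 14.5700 t and V(24.91) = 902.061 L.
Species balance (pure solvent in): dm/dt = −Q_out · m/V(t).
dm/m = −Q_out dt/(V₀ − 14.5700 t); integrating gives ln(m/m₀) = −(Q_out/(Q_in−Q_out)) ln(V/V₀).
m = m₀ (V₀/V)^(Q_out/(Q_in−Q_out)) = 7.987 × (1265/902.061)^(-2.66507) = 3.24345 mg.
C = m/V = 3.24345/902.061 = 0.00359560 mg/L.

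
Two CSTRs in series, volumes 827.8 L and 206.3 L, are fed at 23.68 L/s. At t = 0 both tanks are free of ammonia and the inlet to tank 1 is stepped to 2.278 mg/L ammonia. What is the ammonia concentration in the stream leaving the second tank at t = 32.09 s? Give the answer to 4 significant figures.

Each tank obeys Vᵢ dCᵢ/dt = Q(Cᵢ₋₁ − Cᵢ), so τᵢ = Vᵢ/Q.
τ₁ = 827.8/23.68 = 34.9578 s; τ₂ = 206.3/23.68 = 8.71199 s.
Solving the cascade with C₁(0)=C₂(0)=0 gives C₂(t) = C_in[1 − (τ₁ e^(−t/τ₁) − τ₂ e^(−t/τ₂))/(τ₁ − τ₂)].
At t = 32.09: e^(−t/τ₁) = 0.399331, e^(−t/τ₂) = 0.0251367.
C₂ = 2.278·[1 − (34.9578·0.399331 − 8.71199·0.0251367)/(26.2458)] = 2.278·0.476459 = 1.08537 mg/L.

1.085 mg/L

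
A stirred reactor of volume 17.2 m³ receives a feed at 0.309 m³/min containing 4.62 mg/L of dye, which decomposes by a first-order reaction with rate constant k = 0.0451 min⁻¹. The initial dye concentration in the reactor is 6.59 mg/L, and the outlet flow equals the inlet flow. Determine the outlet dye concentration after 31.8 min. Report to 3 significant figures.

V dC/dt = Q(C_in − C) − k V C.
dC/dt = (Q/V) C_in − (Q/V + k) C; effective rate a = Q/V + k = 0.017965 + 0.0451 = 0.063065 min⁻¹.
C_ss = Q C_in/(Q + kV) = 1.3161 mg/L; C(t) = C_ss + (C₀ − C_ss) e^(−a t).
C(31.8) = 1.3161 + (5.2739)·e^(−0.063065·31.8) = 1.3161 + (5.2739)·0.13460 = 2.0259 mg/L.

2.03 mg/L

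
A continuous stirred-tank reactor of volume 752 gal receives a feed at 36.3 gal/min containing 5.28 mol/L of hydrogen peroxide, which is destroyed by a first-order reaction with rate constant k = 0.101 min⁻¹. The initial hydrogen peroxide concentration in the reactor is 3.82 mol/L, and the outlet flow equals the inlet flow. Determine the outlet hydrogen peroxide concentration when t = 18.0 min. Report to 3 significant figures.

1.85 mol/L

V dC/dt = Q(C_in − C) − k V C.
This is linear with rate a = Q/V + k = 0.14927 min⁻¹.
C_ss = Q C_in/(Q + kV) = 1.7074 mol/L; C(t) = C_ss + (C₀ − C_ss) e^(−a t).
C(18.0) = 1.7074 + (2.1126)·e^(−0.14927·18.0) = 1.7074 + (2.1126)·0.068093 = 1.8513 mol/L.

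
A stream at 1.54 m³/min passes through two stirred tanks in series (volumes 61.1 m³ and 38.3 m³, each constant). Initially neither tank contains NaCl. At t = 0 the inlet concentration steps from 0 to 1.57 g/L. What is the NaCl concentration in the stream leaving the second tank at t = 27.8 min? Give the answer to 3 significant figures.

Time constants: τᵢ = Vᵢ/Q for each well-mixed tank.
τ₁ = 61.1/1.54 = 39.675 min; τ₂ = 38.3/1.54 = 24.870 min.
Solving the cascade with C₁(0)=C₂(0)=0 gives C₂(t) = C_in[1 − (τ₁ e^(−t/τ₁) − τ₂ e^(−t/τ₂))/(τ₁ − τ₂)].
At t = 27.8: e^(−t/τ₁) = 0.49624, e^(−t/τ₂) = 0.32700.
C₂ = 1.57·[1 − (39.675·0.49624 − 24.870·0.32700)/(14.805)] = 1.57·0.21945 = 0.34454 g/L.

0.345 g/L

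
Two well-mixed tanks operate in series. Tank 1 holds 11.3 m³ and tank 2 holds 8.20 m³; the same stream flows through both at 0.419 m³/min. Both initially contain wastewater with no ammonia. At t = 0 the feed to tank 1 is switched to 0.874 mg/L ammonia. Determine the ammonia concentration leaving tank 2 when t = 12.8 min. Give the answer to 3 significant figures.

Species balance on tank i: dCᵢ/dt = (Cᵢ₋₁ − Cᵢ)/τᵢ with τᵢ = Vᵢ/Q.
τ₁ = 11.3/0.419 = 26.969 min; τ₂ = 8.20/0.419 = 19.570 min.
Solving the cascade with C₁(0)=C₂(0)=0 gives C₂(t) = C_in[1 − (τ₁ e^(−t/τ₁) − τ₂ e^(−t/τ₂))/(τ₁ − τ₂)].
At t = 12.8: e^(−t/τ₁) = 0.62212, e^(−t/τ₂) = 0.51994.
C₂ = 0.874·[1 − (26.969·0.62212 − 19.570·0.51994)/(7.3986)] = 0.874·0.10758 = 0.094026 mg/L.

0.0940 mg/L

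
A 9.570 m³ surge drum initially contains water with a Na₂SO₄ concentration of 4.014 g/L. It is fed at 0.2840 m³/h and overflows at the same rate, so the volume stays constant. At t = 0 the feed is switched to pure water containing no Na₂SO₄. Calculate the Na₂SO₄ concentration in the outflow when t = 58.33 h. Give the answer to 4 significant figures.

0.7109 g/L

Accumulation = in − out for the solute gives V dC/dt = Q(C_in − C).
Rewrite as dC/dt + C/τ = C_in/τ, τ = V/Q = 33.6972 h.
Integrating: C(t) = C_in + (C₀ − C_in) e^(−t/τ).
C(58.33) = 0 + (4.014 − 0)·e^(−58.33/33.6972) = 0 + (4.01400)·0.177106 = 0.710905 g/L.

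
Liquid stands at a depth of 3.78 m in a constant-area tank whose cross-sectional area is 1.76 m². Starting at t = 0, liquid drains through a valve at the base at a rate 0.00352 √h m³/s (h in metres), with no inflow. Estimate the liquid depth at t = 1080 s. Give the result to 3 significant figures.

0.747 m

Unsteady balance on liquid volume: A dh/dt = −0.00352 √h.
This is separable: 2 d(√h)/dt = −0.00352/A, so √h = √h₀ − (0.00352/(2A)) t.
√h = √3.78 − 0.00352·1080/(2·1.76) = 1.9442 − 1.0800 = 0.86422.
h = 0.86422² = 0.74688 m.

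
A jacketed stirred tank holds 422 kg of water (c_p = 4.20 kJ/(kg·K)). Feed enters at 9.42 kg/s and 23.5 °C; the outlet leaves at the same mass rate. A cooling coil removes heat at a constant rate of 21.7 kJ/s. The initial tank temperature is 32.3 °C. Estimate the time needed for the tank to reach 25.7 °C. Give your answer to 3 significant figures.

M c_p dT/dt = ṁ c_p (T_in − T) − Q̇.
τ = M/ṁ = 44.798 s; T_ss = T_in − Q̇/(ṁ c_p) = 22.952 °C.
T(t) = T_ss + (T₀ − T_ss) e^(−t/τ). Set T = 25.7:
e^(−t/τ) = (25.7 − 22.952)/(32.3 − 22.952) = 0.29400
t = −44.798 · ln(0.29400) = 54.841 s.

54.8 s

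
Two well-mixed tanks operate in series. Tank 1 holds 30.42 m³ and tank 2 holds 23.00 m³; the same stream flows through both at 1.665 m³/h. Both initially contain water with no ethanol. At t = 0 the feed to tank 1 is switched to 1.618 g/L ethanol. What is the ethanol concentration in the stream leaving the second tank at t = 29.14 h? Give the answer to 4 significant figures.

0.8803 g/L

Time constants: τᵢ = Vᵢ/Q for each well-mixed tank.
τ₁ = 30.42/1.665 = 18.2703 h; τ₂ = 23.00/1.665 = 13.8138 h.
Solving the cascade with C₁(0)=C₂(0)=0 gives C₂(t) = C_in[1 − (τ₁ e^(−t/τ₁) − τ₂ e^(−t/τ₂))/(τ₁ − τ₂)].
At t = 29.14: e^(−t/τ₁) = 0.202921, e^(−t/τ₂) = 0.121301.
C₂ = 1.618·[1 − (18.2703·0.202921 − 13.8138·0.121301)/(4.45646)] = 1.618·0.544080 = 0.880321 g/L.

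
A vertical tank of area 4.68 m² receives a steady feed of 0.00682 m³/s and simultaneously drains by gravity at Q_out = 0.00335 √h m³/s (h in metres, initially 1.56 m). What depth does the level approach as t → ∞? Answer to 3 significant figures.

4.14 m

Level balance: A dh/dt = 0.00682 − 0.00335 √h. Setting dh/dt = 0:
Q_in = 0.00335 √h_ss ⇒ √h_ss = 0.00682/0.00335 = 2.0358.
h_ss = 2.0358² = 4.1446 m. (Since h₀ = 1.56 m < h_ss, the level will rise toward this value.)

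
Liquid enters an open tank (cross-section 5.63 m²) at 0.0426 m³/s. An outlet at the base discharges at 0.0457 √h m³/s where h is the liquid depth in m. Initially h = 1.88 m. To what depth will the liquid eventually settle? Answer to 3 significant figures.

0.869 m

Level balance: A dh/dt = 0.0426 − 0.0457 √h. Setting dh/dt = 0:
Q_in = 0.0457 √h_ss ⇒ √h_ss = 0.0426/0.0457 = 0.93217.
h_ss = 0.93217² = 0.86893 m. (Since h₀ = 1.88 m > h_ss, the level will fall toward this value.)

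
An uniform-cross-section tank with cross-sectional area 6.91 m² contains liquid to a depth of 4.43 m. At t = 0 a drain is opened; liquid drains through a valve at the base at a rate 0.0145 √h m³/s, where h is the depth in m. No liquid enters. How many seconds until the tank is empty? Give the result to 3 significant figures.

A dh/dt = −Q_out = −0.0145 √h.
This is separable: 2 d(√h)/dt = −0.0145/A, so √h = √h₀ − (0.0145/(2A)) t.
Set h = 0: 2√h₀ = (0.0145/A) t_empty ⇒ t_empty = 2A√h₀/0.0145.
t_empty = 2·6.91·√4.43/0.0145 = 13.820·2.1048/0.0145 = 2006.1 s.

2010 s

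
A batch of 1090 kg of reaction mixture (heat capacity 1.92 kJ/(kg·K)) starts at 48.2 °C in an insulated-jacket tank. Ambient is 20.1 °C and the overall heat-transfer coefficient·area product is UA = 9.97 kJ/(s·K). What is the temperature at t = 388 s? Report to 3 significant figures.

Energy balance: M c_p dT/dt = −UA(T − T_amb).
dT/dt = (T_ss − T)/τ with T_ss = T_amb = 20.100 °C, τ = M c_p/UA = 1090·1.92/9.97 = 209.91 s.
Integrating: T(t) = T_ss + (T₀ − T_ss) e^(−t/τ).
T(388) = 20.100 + (28.100)·0.15749 = 24.525 °C.

24.5 °C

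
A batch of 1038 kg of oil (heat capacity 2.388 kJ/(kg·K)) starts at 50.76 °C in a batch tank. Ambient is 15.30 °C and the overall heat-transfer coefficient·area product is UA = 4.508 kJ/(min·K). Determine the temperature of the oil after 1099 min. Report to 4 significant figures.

Lumped-capacitance energy balance: M c_p dT/dt = UA(T_amb − T).
dT/dt = (T_ss − T)/τ with T_ss = T_amb = 15.3000 °C, τ = M c_p/UA = 1038·2.388/4.508 = 549.854 min.
Integrating: T(t) = T_ss + (T₀ − T_ss) e^(−t/τ).
T(1099) = 15.3000 + (35.4600)·0.135510 = 20.1052 °C.

20.11 °C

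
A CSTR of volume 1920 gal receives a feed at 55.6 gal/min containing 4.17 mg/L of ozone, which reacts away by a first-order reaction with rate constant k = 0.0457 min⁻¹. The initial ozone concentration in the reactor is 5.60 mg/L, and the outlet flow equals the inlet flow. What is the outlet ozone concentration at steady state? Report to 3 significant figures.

Accumulation = in − out − consumed: V dC/dt = Q C_in − Q C − k V C.
At steady state: 0 = Q C_in − (Q + kV) C_ss, so C_ss = Q C_in/(Q + kV).
C_ss = 55.6·4.17/(55.6 + 0.0457·1920) = 231.85/143.34 = 1.6175 mg/L.

1.62 mg/L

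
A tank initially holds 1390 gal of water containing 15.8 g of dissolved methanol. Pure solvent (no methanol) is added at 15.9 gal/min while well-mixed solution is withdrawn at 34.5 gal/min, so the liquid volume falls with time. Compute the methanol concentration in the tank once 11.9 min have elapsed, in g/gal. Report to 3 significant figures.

0.00980 g/gal

Let m(t) be the amount of methanol. Volume: V(t) = V₀ + (Q_in − Q_out) t = 1390 − 18.600 t; V(11.9) = 1168.7 gal.
Solute balance: dm/dt = 0 − Q_out C = −Q_out m/V(t).
Separate: dm/m = −Q_out dt/V(t) ⇒ ln(m/m₀) = −(Q_out/(Q_in−Q_out)) ln(V/V₀).
m = m₀ (V₀/V)^(Q_out/(Q_in−Q_out)) = 15.8 × (1390/1168.7)^(-1.8548) = 11.454 g.
C = m/V = 11.454/1168.7 = 0.0098005 g/gal.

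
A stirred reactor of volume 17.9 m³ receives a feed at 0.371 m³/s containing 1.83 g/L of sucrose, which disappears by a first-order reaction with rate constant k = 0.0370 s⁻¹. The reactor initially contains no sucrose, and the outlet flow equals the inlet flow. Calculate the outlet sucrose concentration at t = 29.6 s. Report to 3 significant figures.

V dC/dt = Q(C_in − C) − k V C.
This is linear with rate a = Q/V + k = 0.057726 s⁻¹.
C_ss = Q C_in/(Q + kV) = 0.65705 g/L; C(t) = C_ss + (C₀ − C_ss) e^(−a t).
C(29.6) = 0.65705 + (-0.65705)·e^(−0.057726·29.6) = 0.65705 + (-0.65705)·0.18110 = 0.53806 g/L.

0.538 g/L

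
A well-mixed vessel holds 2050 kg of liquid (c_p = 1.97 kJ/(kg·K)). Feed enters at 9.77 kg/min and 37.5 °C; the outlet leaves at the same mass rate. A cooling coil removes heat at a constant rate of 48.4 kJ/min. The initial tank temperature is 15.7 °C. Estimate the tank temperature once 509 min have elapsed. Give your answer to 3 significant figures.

Unsteady energy balance on the tank contents: M c_p dT/dt = ṁ c_p (T_in − T) − 48.4.
Rearrange: dT/dt = (T_ss − T)/τ with τ = M/ṁ = 209.83 min and T_ss = T_in − Q̇/(ṁ c_p) = 34.985 °C.
T approaches T_ss exponentially: T(t) = T_ss + (T₀ − T_ss) e^(−t/τ).
T(509) = 34.985 + (-19.285)·e^(−509/209.83) = 34.985 + (-19.285)·0.088406 = 33.280 °C.

33.3 °C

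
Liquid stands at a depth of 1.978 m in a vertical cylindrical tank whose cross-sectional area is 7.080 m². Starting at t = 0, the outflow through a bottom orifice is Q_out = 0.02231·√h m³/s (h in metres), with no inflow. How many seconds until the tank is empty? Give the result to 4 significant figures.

892.6 s

A dh/dt = −Q_out = −0.02231 √h.
∫ h^(−1/2) dh = −(0.02231/A) ∫ dt, giving 2√h = 2√h₀ − (0.02231/A) t.
Tank is empty when √h = 0: t_empty = 2A√h₀/0.02231.
t_empty = 2·7.080·√1.978/0.02231 = 14.1600·1.40641/0.02231 = 892.641 s.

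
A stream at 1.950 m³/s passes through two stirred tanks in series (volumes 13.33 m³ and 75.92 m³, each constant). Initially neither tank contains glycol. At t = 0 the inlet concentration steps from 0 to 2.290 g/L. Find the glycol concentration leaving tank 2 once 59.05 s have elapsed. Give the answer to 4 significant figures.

1.681 g/L

Species balance on tank i: dCᵢ/dt = (Cᵢ₋₁ − Cᵢ)/τᵢ with τᵢ = Vᵢ/Q.
τ₁ = 13.33/1.950 = 6.83590 s; τ₂ = 75.92/1.950 = 38.9333 s.
Tank 1: C₁ = C_in(1 − e^(−t/τ₁)). Tank 2 (τ₁ ≠ τ₂): C₂ = C_in[1 − (τ₁ e^(−t/τ₁) − τ₂ e^(−t/τ₂))/(τ₁ − τ₂)].
At t = 59.05: e^(−t/τ₁) = 0.000177202, e^(−t/τ₂) = 0.219436.
C₂ = 2.290·[1 − (6.83590·0.000177202 − 38.9333·0.219436)/(-32.0974)] = 2.290·0.733868 = 1.68056 g/L.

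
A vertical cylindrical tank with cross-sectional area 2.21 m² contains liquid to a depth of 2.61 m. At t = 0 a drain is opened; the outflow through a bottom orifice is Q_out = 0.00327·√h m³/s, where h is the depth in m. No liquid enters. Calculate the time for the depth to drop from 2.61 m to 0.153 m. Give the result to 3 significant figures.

1650 s

Mass balance (ρ constant): A dh/dt = −0.00327 √h.
∫ h^(−1/2) dh = −(0.00327/A) ∫ dt, giving 2√h = 2√h₀ − (0.00327/A) t.
t = 2A(√h₀ − √h)/0.00327 = 2·2.21·(√2.61 − √0.153)/0.00327
  = 4.4200 × (1.6155 − 0.39115) / 0.00327 = 1655.0 s.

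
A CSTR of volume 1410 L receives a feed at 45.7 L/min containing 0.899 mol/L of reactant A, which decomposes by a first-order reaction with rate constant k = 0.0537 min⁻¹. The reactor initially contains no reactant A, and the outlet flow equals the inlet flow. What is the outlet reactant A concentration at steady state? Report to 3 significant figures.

V dC/dt = Q(C_in − C) − k V C.
At steady state: 0 = Q C_in − (Q + kV) C_ss, so C_ss = Q C_in/(Q + kV).
C_ss = 45.7·0.899/(45.7 + 0.0537·1410) = 41.084/121.42 = 0.33837 mol/L.

0.338 mol/L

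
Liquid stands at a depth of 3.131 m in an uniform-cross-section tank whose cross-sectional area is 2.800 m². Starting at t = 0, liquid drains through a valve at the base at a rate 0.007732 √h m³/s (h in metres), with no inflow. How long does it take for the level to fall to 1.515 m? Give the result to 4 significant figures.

390.1 s

With no inflow, A dh/dt = −0.007732 √h.
This is separable: 2 d(√h)/dt = −0.007732/A, so √h = √h₀ − (0.007732/(2A)) t.
t = 2A(√h₀ − √h)/0.007732 = 2·2.800·(√3.131 − √1.515)/0.007732
  = 5.60000 × (1.76946 − 1.23085) / 0.007732 = 390.095 s.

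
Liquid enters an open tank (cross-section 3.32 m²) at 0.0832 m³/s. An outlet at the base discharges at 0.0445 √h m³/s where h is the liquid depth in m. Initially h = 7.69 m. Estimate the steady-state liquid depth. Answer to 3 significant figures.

Level balance: A dh/dt = 0.0832 − 0.0445 √h. Setting dh/dt = 0:
Q_in = 0.0445 √h_ss ⇒ √h_ss = 0.0832/0.0445 = 1.8697.
h_ss = 1.8697² = 3.4956 m. (Since h₀ = 7.69 m > h_ss, the level will fall toward this value.)

3.50 m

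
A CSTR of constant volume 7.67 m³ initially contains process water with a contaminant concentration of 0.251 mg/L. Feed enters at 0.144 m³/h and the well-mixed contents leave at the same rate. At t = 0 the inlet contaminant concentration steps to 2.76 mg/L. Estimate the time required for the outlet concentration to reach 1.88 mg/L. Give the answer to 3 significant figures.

Species balance: V dC/dt = Q(C_in − C) ⇒ τ = V/Q = 53.264 h.
C(t) = C_in + (C₀ − C_in) e^(−t/τ). Set C = 1.88 and solve for t:
e^(−t/τ) = (C − C_in)/(C₀ − C_in) = (1.88 − 2.76)/(0.251 − 2.76) = 0.35074
t = −τ ln(…) = 53.264 × 1.0477 = 55.806 h.

55.8 h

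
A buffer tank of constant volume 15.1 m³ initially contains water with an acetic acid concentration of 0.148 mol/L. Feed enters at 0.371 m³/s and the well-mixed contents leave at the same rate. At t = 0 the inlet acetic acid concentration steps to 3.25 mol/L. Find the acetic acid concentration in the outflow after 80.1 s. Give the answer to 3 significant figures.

Accumulation = in − out for the solute gives V dC/dt = Q(C_in − C).
Time constant τ = V/Q = 15.1/0.371 = 40.701 s.
Solution: C(t) = C_in + (C₀ − C_in) e^(−t/τ).
C(80.1) = 3.25 + (0.148 − 3.25)·e^(−80.1/40.701) = 3.25 + (-3.1020)·0.13973 = 2.8165 mol/L.

2.82 mol/L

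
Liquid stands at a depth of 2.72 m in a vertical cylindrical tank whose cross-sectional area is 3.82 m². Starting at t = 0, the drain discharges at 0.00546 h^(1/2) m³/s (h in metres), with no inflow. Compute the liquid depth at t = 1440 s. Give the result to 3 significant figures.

0.385 m

A dh/dt = −Q_out = −0.00546 √h.
∫ h^(−1/2) dh = −(0.00546/A) ∫ dt, giving 2√h = 2√h₀ − (0.00546/A) t.
√h = √2.72 − 0.00546·1440/(2·3.82) = 1.6492 − 1.0291 = 0.62013.
h = 0.62013² = 0.38456 m.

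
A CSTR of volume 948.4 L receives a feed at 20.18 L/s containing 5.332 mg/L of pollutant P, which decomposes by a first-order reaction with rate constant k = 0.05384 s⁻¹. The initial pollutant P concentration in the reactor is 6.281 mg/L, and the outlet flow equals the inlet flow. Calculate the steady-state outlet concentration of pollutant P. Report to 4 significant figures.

Accumulation = in − out − consumed: V dC/dt = Q C_in − Q C − k V C.
At steady state: 0 = Q C_in − (Q + kV) C_ss, so C_ss = Q C_in/(Q + kV).
C_ss = 20.18·5.332/(20.18 + 0.05384·948.4) = 107.600/71.2419 = 1.51034 mg/L.

1.510 mg/L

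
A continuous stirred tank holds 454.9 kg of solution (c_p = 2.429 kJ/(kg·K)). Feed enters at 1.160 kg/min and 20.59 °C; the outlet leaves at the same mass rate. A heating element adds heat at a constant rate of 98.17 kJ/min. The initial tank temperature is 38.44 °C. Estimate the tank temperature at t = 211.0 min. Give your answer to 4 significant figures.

M c_p dT/dt = ṁ c_p (T_in − T) + Q̇.
τ = M/ṁ = 392.155 min; T_ss = T_in + Q̇/(ṁ c_p) = 20.59 + 98.17/(1.160·2.429) = 55.4312 °C.
T approaches T_ss exponentially: T(t) = T_ss + (T₀ − T_ss) e^(−t/τ).
T(211.0) = 55.4312 + (-16.9912)·e^(−211.0/392.155) = 55.4312 + (-16.9912)·0.583884 = 45.5103 °C.

45.51 °C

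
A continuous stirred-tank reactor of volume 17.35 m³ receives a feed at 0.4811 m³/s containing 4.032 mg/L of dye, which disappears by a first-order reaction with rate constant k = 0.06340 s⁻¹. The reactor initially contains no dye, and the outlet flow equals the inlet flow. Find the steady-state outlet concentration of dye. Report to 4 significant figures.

Accumulation = in − out − consumed: V dC/dt = Q C_in − Q C − k V C.
At steady state: 0 = Q C_in − (Q + kV) C_ss, so C_ss = Q C_in/(Q + kV).
C_ss = 0.4811·4.032/(0.4811 + 0.06340·17.35) = 1.93980/1.58109 = 1.22687 mg/L.

1.227 mg/L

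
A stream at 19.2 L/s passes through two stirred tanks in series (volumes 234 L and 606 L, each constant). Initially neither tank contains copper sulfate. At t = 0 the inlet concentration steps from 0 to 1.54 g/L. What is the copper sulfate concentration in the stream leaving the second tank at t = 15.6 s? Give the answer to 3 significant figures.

Each tank obeys Vᵢ dCᵢ/dt = Q(Cᵢ₋₁ − Cᵢ), so τᵢ = Vᵢ/Q.
τ₁ = 234/19.2 = 12.188 s; τ₂ = 606/19.2 = 31.562 s.
Solving the cascade with C₁(0)=C₂(0)=0 gives C₂(t) = C_in[1 − (τ₁ e^(−t/τ₁) − τ₂ e^(−t/τ₂))/(τ₁ − τ₂)].
At t = 15.6: e^(−t/τ₁) = 0.27804, e^(−t/τ₂) = 0.61002.
C₂ = 1.54·[1 − (12.188·0.27804 − 31.562·0.61002)/(-19.375)] = 1.54·0.18115 = 0.27896 g/L.

0.279 g/L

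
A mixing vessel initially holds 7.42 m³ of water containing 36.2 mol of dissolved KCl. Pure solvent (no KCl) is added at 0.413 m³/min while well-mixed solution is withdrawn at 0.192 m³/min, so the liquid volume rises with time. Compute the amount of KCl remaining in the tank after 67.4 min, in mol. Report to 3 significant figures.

Total volume: dV/dt = Q_in − Q_out = 0.22100 m³/min, so V(t) = 7.42 + 0.22100 t and V(67.4) = 22.315 m³.
No KCl enters, so dm/dt = −Q_out · (m/V).
Separate: dm/m = −Q_out dt/V(t) ⇒ ln(m/m₀) = −(Q_out/(Q_in−Q_out)) ln(V/V₀).
m = m₀ (V₀/V)^(Q_out/(Q_in−Q_out)) = 36.2 × (7.42/22.315)^(0.86878) = 13.908 mol.

13.9 mol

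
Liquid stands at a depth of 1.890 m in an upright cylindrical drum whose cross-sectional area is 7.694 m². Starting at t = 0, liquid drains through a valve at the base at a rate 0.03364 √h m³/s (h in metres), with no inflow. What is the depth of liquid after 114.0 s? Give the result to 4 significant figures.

A dh/dt = −Q_out = −0.03364 √h.
∫ h^(−1/2) dh = −(0.03364/A) ∫ dt, giving 2√h = 2√h₀ − (0.03364/A) t.
√h = √1.890 − 0.03364·114.0/(2·7.694) = 1.37477 − 0.249218 = 1.12556.
h = 1.12556² = 1.26687 m.

1.267 m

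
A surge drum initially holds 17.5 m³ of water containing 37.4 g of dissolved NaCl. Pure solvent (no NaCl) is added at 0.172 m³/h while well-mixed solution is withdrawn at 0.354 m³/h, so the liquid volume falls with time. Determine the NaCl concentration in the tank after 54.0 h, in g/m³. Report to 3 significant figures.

0.980 g/m³

Let m(t) be the amount of NaCl. Volume: V(t) = V₀ + (Q_in − Q_out) t = 17.5 − 0.18200 t; V(54.0) = 7.6720 m³.
Species balance (pure solvent in): dm/dt = −Q_out · m/V(t).
Separate: dm/m = −Q_out dt/V(t) ⇒ ln(m/m₀) = −(Q_out/(Q_in−Q_out)) ln(V/V₀).
m = m₀ (V₀/V)^(Q_out/(Q_in−Q_out)) = 37.4 × (17.5/7.6720)^(-1.9451) = 7.5213 g.
C = m/V = 7.5213/7.6720 = 0.98035 g/m³.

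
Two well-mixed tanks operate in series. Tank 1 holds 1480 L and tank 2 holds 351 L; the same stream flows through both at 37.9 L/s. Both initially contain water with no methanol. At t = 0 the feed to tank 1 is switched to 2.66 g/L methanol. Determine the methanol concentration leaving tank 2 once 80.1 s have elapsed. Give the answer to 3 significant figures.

Species balance on tank i: dCᵢ/dt = (Cᵢ₋₁ − Cᵢ)/τᵢ with τᵢ = Vᵢ/Q.
τ₁ = 1480/37.9 = 39.050 s; τ₂ = 351/37.9 = 9.2612 s.
Solving the cascade with C₁(0)=C₂(0)=0 gives C₂(t) = C_in[1 − (τ₁ e^(−t/τ₁) − τ₂ e^(−t/τ₂))/(τ₁ − τ₂)].
At t = 80.1: e^(−t/τ₁) = 0.12858, e^(−t/τ₂) = 0.00017531.
C₂ = 2.66·[1 − (39.050·0.12858 − 9.2612·0.00017531)/(29.789)] = 2.66·0.83150 = 2.2118 g/L.

2.21 g/L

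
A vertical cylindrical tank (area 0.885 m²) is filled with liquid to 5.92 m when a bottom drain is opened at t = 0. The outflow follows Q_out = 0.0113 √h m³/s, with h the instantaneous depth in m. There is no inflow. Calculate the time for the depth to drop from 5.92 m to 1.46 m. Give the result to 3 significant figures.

With no inflow, A dh/dt = −0.0113 √h.
∫ h^(−1/2) dh = −(0.0113/A) ∫ dt, giving 2√h = 2√h₀ − (0.0113/A) t.
t = 2A(√h₀ − √h)/0.0113 = 2·0.885·(√5.92 − √1.46)/0.0113
  = 1.7700 × (2.4331 − 1.2083) / 0.0113 = 191.85 s.

192 s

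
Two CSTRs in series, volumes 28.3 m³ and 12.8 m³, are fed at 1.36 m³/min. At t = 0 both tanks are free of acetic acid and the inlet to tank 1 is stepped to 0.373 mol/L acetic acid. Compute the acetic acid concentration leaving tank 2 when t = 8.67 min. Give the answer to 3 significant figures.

Time constants: τᵢ = Vᵢ/Q for each well-mixed tank.
τ₁ = 28.3/1.36 = 20.809 min; τ₂ = 12.8/1.36 = 9.4118 min.
Solving the cascade with C₁(0)=C₂(0)=0 gives C₂(t) = C_in[1 − (τ₁ e^(−t/τ₁) − τ₂ e^(−t/τ₂))/(τ₁ − τ₂)].
At t = 8.67: e^(−t/τ₁) = 0.65925, e^(−t/τ₂) = 0.39805.
C₂ = 0.373·[1 − (20.809·0.65925 − 9.4118·0.39805)/(11.397)] = 0.373·0.12504 = 0.046641 mol/L.

0.0466 mol/L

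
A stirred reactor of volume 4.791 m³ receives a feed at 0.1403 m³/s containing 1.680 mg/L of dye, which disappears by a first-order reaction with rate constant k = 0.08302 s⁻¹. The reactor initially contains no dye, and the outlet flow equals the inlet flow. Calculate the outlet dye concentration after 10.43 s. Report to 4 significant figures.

Accumulation = in − out − consumed: V dC/dt = Q C_in − Q C − k V C.
dC/dt = (Q/V) C_in − (Q/V + k) C; effective rate a = Q/V + k = 0.0292841 + 0.08302 = 0.112304 s⁻¹.
C_ss = Q C_in/(Q + kV) = 0.438072 mg/L; C(t) = C_ss + (C₀ − C_ss) e^(−a t).
C(10.43) = 0.438072 + (-0.438072)·e^(−0.112304·10.43) = 0.438072 + (-0.438072)·0.309954 = 0.302290 mg/L.

0.3023 mg/L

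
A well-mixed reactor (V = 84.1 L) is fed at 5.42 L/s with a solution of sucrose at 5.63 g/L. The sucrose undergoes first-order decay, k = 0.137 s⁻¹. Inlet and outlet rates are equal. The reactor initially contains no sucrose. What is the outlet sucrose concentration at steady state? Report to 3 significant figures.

1.80 g/L

Accumulation = in − out − consumed: V dC/dt = Q C_in − Q C − k V C.
Steady state (dC/dt = 0): C_ss = Q C_in/(Q + kV) = C_in/(1 + kV/Q).
C_ss = 5.42·5.63/(5.42 + 0.137·84.1) = 30.515/16.942 = 1.8012 g/L.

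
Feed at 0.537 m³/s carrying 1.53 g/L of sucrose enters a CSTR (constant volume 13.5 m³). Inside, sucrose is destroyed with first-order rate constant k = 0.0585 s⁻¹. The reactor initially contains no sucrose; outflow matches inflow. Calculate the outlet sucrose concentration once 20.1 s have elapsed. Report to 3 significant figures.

0.533 g/L

V dC/dt = Q(C_in − C) − k V C.
dC/dt = (Q/V) C_in − (Q/V + k) C; effective rate a = Q/V + k = 0.039778 + 0.0585 = 0.098278 s⁻¹.
C_ss = Q C_in/(Q + kV) = 0.61927 g/L; C(t) = C_ss + (C₀ − C_ss) e^(−a t).
C(20.1) = 0.61927 + (-0.61927)·e^(−0.098278·20.1) = 0.61927 + (-0.61927)·0.13871 = 0.53337 g/L.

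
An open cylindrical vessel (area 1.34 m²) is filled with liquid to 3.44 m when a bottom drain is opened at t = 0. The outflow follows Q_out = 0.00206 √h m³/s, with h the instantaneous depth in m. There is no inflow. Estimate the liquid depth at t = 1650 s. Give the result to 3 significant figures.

With no inflow, A dh/dt = −0.00206 √h.
∫ h^(−1/2) dh = −(0.00206/A) ∫ dt, giving 2√h = 2√h₀ − (0.00206/A) t.
√h = √3.44 − 0.00206·1650/(2·1.34) = 1.8547 − 1.2683 = 0.58644.
h = 0.58644² = 0.34391 m.

0.344 m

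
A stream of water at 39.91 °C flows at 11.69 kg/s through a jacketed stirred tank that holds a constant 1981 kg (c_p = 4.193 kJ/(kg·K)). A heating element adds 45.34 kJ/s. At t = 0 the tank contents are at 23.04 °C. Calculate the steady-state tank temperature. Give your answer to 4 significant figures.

40.84 °C

Unsteady energy balance on the tank contents: M c_p dT/dt = ṁ c_p (T_in − T) + 45.34.
At steady state dT/dt = 0 ⇒ T_ss = T_in + Q̇/(ṁ c_p) = 39.91 + 45.34/(11.69·4.193) = 40.8350 °C.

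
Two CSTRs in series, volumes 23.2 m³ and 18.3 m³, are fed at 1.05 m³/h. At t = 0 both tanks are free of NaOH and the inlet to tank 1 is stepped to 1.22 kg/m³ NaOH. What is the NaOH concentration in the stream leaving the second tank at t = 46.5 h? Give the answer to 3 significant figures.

0.832 kg/m³

Time constants: τᵢ = Vᵢ/Q for each well-mixed tank.
τ₁ = 23.2/1.05 = 22.095 h; τ₂ = 18.3/1.05 = 17.429 h.
Solving the cascade with C₁(0)=C₂(0)=0 gives C₂(t) = C_in[1 − (τ₁ e^(−t/τ₁) − τ₂ e^(−t/τ₂))/(τ₁ − τ₂)].
At t = 46.5: e^(−t/τ₁) = 0.12190, e^(−t/τ₂) = 0.069389.
C₂ = 1.22·[1 − (22.095·0.12190 − 17.429·0.069389)/(4.6667)] = 1.22·0.68197 = 0.83200 kg/m³.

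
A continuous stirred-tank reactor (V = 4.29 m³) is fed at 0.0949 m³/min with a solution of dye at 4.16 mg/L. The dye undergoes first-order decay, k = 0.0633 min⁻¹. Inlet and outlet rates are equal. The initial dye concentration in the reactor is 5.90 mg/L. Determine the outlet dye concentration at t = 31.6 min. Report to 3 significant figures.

Species balance: V dC/dt = Q C_in − Q C − k V C.
This is linear with rate a = Q/V + k = 0.085421 min⁻¹.
C_ss = Q C_in/(Q + kV) = 1.0773 mg/L; C(t) = C_ss + (C₀ − C_ss) e^(−a t).
C(31.6) = 1.0773 + (4.8227)·e^(−0.085421·31.6) = 1.0773 + (4.8227)·0.067252 = 1.4016 mg/L.

1.40 mg/L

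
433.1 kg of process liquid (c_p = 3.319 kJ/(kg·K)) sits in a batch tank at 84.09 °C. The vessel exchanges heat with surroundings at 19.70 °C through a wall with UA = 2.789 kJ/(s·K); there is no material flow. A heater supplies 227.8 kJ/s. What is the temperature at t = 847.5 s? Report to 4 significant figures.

M c_p dT/dt = −UA(T − T_amb) + Q̇.
dT/dt = (T_ss − T)/τ with T_ss = T_amb + Q̇/UA = 19.70 + 227.8/2.789 = 101.378 °C, τ = M c_p/UA = 433.1·3.319/2.789 = 515.403 s.
Solution: T(t) = T_ss + (T₀ − T_ss) e^(−t/τ).
T(847.5) = 101.378 + (-17.2880)·0.193139 = 98.0390 °C.

98.04 °C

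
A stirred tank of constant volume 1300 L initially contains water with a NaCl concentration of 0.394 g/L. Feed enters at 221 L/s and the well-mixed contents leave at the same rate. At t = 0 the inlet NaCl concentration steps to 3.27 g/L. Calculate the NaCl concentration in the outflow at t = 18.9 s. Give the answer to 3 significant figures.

3.15 g/L

Accumulation = in − out for the solute gives V dC/dt = Q(C_in − C).
Time constant τ = V/Q = 1300/221 = 5.8824 s.
This is linear first-order; C(t) = C_in + (C₀ − C_in) e^(−t/τ).
C(18.9) = 3.27 + (0.394 − 3.27)·e^(−18.9/5.8824) = 3.27 + (-2.8760)·0.040236 = 3.1543 g/L.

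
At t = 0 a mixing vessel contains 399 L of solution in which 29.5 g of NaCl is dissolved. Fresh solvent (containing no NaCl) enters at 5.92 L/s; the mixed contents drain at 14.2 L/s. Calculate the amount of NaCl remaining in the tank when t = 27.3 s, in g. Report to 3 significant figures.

7.03 g

Total volume: dV/dt = Q_in − Q_out = -8.2800 L/s, so V(t) = 399 − 8.2800 t and V(27.3) = 172.96 L.
Species balance (pure solvent in): dm/dt = −Q_out · m/V(t).
dm/m = −Q_out dt/(V₀ − 8.2800 t); integrating gives ln(m/m₀) = −(Q_out/(Q_in−Q_out)) ln(V/V₀).
m = m₀ (V₀/V)^(Q_out/(Q_in−Q_out)) = 29.5 × (399/172.96)^(-1.7150) = 7.0343 g.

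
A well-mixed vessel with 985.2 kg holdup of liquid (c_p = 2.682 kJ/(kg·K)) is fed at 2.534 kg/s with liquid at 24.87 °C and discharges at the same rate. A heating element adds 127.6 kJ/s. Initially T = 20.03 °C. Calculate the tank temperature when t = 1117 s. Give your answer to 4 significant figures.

M c_p dT/dt = ṁ c_p (T_in − T) + Q̇.
τ = M/ṁ = 388.792 s; T_ss = T_in + Q̇/(ṁ c_p) = 24.87 + 127.6/(2.534·2.682) = 43.6452 °C.
This is linear first-order; T(t) = T_ss + (T₀ − T_ss) e^(−t/τ).
T(1117) = 43.6452 + (-23.6152)·e^(−1117/388.792) = 43.6452 + (-23.6152)·0.0565292 = 42.3103 °C.

42.31 °C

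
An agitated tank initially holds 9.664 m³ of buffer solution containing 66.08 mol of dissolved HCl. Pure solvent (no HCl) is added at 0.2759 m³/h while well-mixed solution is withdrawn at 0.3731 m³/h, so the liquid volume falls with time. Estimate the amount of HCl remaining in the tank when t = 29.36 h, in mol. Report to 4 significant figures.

17.24 mol

Total volume: dV/dt = Q_in − Q_out = -0.0972000 m³/h, so V(t) = 9.664 − 0.0972000 t and V(29.36) = 6.81021 m³.
Species balance (pure solvent in): dm/dt = −Q_out · m/V(t).
Separate: dm/m = −Q_out dt/V(t) ⇒ ln(m/m₀) = −(Q_out/(Q_in−Q_out)) ln(V/V₀).
m = m₀ (V₀/V)^(Q_out/(Q_in−Q_out)) = 66.08 × (9.664/6.81021)^(-3.83848) = 17.2439 mol.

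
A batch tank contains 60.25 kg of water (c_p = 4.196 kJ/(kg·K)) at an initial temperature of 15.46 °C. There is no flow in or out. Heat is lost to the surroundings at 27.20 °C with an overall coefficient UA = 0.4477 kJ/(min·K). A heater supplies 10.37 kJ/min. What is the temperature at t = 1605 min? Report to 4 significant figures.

Energy balance: M c_p dT/dt = −UA(T − T_amb) + Q̇.
dT/dt = (T_ss − T)/τ with T_ss = T_amb + Q̇/UA = 27.20 + 10.37/0.4477 = 50.3628 °C, τ = M c_p/UA = 60.25·4.196/0.4477 = 564.684 min.
T approaches T_ss exponentially: T(t) = T_ss + (T₀ − T_ss) e^(−t/τ).
T(1605) = 50.3628 + (-34.9028)·0.0582916 = 48.3283 °C.

48.33 °C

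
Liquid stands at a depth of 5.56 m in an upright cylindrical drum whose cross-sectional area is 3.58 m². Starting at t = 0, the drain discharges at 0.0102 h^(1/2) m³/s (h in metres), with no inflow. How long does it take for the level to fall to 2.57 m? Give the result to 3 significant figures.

Unsteady balance on liquid volume: A dh/dt = −0.0102 √h.
Separate and integrate: 2(√h − √h₀) = −(0.0102/A) t.
t = 2A(√h₀ − √h)/0.0102 = 2·3.58·(√5.56 − √2.57)/0.0102
  = 7.1600 × (2.3580 − 1.6031) / 0.0102 = 529.87 s.

530 s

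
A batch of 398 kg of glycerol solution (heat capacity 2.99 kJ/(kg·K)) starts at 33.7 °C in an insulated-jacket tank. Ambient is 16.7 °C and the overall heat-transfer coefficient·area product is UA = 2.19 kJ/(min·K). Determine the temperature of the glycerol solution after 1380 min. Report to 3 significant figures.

First-law balance (no shaft work): M c_p dT/dt = −UA(T − T_amb).
dT/dt = (T_ss − T)/τ with T_ss = T_amb = 16.700 °C, τ = M c_p/UA = 398·2.99/2.19 = 543.39 min.
This is linear first-order; T(t) = T_ss + (T₀ − T_ss) e^(−t/τ).
T(1380) = 16.700 + (17.000)·0.078896 = 18.041 °C.

18.0 °C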